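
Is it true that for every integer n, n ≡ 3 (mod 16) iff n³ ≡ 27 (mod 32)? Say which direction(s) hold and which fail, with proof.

The forward direction fails; the converse holds.

[⇒] This fails: take n = 19. Then 19 ≡ 3 (mod 16), but 19³ = 6859 ≡ 11 (mod 32), not 27.

[⇐] Conversely, the residues r modulo 32 with r³ ≡ 27 (mod 32) are exactly {3}, and each is ≡ 3 (mod 16).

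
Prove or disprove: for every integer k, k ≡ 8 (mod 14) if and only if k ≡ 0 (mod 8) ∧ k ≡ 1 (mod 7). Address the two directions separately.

Not equivalent: only (⇐) holds.

Forward direction. This fails: k = 50 gives 50 ≡ 8 (mod 14) but 50 ≡ 2 (mod 8), so the conjunction on the right does not hold.

Converse. If k ≡ 0 (mod 8) and k ≡ 1 (mod 7), then by the Chinese remainder theorem k ≡ 8 (mod 56). Since 8 ≡ 8 (mod 14) and 14 ∣ 56, we get k ≡ 8 (mod 14).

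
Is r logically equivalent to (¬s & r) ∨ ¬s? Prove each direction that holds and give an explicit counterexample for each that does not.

(⇒) This fails. Under s = T, r = T, the left side is true but the right side is false.

(⇐) This fails. Under s = F, r = F, the left side is false but the right side is true.

Neither direction holds.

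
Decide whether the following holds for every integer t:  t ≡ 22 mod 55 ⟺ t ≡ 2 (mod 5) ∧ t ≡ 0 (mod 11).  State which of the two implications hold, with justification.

Both directions hold; the statement is true.

[⇒] Suppose t ≡ 22 (mod 55); write t = 55j + 22. Since 5 ∣ 55, reducing mod 5 gives t ≡ 22 ≡ 2 (mod 5); since 11 ∣ 55, reducing mod 11 gives t ≡ 22 ≡ 0 (mod 11).

[⇐] Conversely, if t ≡ 2 (mod 5) and t ≡ 0 (mod 11), then by the Chinese remainder theorem t ≡ 22 (mod 55). This is exactly t ≡ 22 (mod 55).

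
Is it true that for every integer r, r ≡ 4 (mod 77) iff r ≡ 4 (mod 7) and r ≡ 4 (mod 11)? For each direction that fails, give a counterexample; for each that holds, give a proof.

(⟹) Suppose r ≡ 4 (mod 77); write r = 77j + 4. Since 7 ∣ 77, reducing mod 7 gives r ≡ 4 (mod 7); since 11 ∣ 77, reducing mod 11 gives r ≡ 4 (mod 11).

(⟸) Conversely, if r ≡ 4 (mod 7) and r ≡ 4 (mod 11), then by the Chinese remainder theorem r ≡ 4 (mod 77). This is exactly r ≡ 4 (mod 77).

Both directions hold.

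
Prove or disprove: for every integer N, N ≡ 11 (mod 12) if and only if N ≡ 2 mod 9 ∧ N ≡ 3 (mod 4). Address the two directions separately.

Forward direction. This fails: N = 35 gives 35 ≡ 11 (mod 12) but 35 ≡ 8 (mod 9), so the conjunction on the right does not hold.

Converse. If N ≡ 2 (mod 9) and N ≡ 3 (mod 4), then by the Chinese remainder theorem N ≡ 11 (mod 36). Since 11 ≡ 11 (mod 12) and 12 ∣ 36, we get N ≡ 11 (mod 12).

(⇒) fails; (⇐) holds.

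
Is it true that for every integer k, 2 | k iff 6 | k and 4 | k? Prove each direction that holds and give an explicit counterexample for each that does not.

Forward direction. This fails: take k = 2. Certainly 2 ∣ 2, but 6 ∤ 2.

Converse. Suppose 6 ∣ k and 4 ∣ k. Any common multiple of 6 and 4 is a multiple of their lcm; here lcm(6, 4) = 6·4/gcd(6, 4) = 24/2 = 12, so 12 ∣ k. Since 2 ∣ 12, it follows that 2 ∣ k.

(⇒) fails; (⇐) holds.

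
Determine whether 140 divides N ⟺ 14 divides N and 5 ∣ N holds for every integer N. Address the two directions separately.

Only the forward implication holds.

Forward direction. If 140 ∣ N, write N = 140q. Since 140 = 10·14, N = 14·(10q), so 14 ∣ N; and since 140 = 28·5, N = 5·(28q), so 5 ∣ N.

Converse. This fails: take N = 70. Both 14 ∣ 70 and 5 ∣ 70, yet 70 is not a multiple of 140 (since 70 = 0·140 + 70), so 140 ∤ 70.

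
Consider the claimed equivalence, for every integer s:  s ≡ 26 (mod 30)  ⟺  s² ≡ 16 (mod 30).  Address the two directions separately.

The forward direction holds; the converse fails.

(⇒) Suppose s ≡ 26 (mod 30). Write s = 30j + 26. Then (30j + 26)² = 900j² + 1560j + 676 = 30(30j² + 52j + 22) + 16, so s² ≡ 16 (mod 30).

(⇐) This fails: take s = 4. Then 4² = 16 ≡ 16 (mod 30), yet 4 ≡ 4 (mod 30), not 26.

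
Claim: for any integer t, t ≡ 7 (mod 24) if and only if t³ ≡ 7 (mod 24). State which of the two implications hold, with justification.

Both implications hold.

(⟹) Suppose t ≡ 7 (mod 24). Write t = 24j + 7. Then (24j + 7)³ = 13824j³ + 12096j² + 3528j + 343 = 24(576j³ + 504j² + 147j + 14) + 7, so t³ ≡ 7 (mod 24).

(⟸) Conversely, suppose t³ ≡ 7 (mod 24). The only residue r in {0, …, 23} with r³ ≡ 7 (mod 24) is r = 7, so t ≡ 7 (mod 24).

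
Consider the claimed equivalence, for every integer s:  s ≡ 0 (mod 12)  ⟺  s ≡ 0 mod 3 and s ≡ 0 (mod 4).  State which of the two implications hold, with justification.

(⇐) If s ≡ 0 (mod 3) and s ≡ 0 (mod 4), then by the Chinese remainder theorem s ≡ 0 (mod 12). This is exactly s ≡ 0 (mod 12).

(⇒) Suppose s ≡ 0 (mod 12); write s = 12j + 0. Since 3 ∣ 12, reducing mod 3 gives s ≡ 0 (mod 3); since 4 ∣ 12, reducing mod 4 gives s ≡ 0 (mod 4).

Equivalent; both directions hold.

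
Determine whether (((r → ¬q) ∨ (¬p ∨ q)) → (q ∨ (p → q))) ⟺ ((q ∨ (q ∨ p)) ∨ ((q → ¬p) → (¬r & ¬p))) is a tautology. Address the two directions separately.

Neither implication holds.

Forward direction. This fails. Under p = F, r = T, q = F, the left side is true but the right side is false.

Converse. This fails. Under p = T, r = F, q = F, the left side is false but the right side is true.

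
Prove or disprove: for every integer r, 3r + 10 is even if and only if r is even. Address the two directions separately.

(→) Suppose 3r + 10 is even. Since 3 is odd, 3r and r have the same parity, so 3r + 10 ≡ r + 10 (mod 2). As 10 is even, 3r + 10 is even exactly when r is even. Thus r is even.

(←) Conversely, suppose r is even; write r = 2j. Then 3r + 10 = 3·(2j) + 10 = 2·3j + 10, which is even.

Equivalent; both directions hold.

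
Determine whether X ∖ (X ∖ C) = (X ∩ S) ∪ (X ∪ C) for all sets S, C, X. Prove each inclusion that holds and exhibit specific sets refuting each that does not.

(⊇) This inclusion fails. Take S = ∅, C = {1}, X = ∅; then 1 ∈ (X ∩ S) ∪ (X ∪ C) but 1 ∉ X ∖ (X ∖ C).

(⊆) Let x ∈ X ∖ (X ∖ C). Then either x ∈ C ∩ X and x ∉ S; or x ∈ S ∩ C ∩ X. In each case x ∈ (X ∩ S) ∪ (X ∪ C), so X ∖ (X ∖ C) ⊆ (X ∩ S) ∪ (X ∪ C).

Only the forward inclusion holds.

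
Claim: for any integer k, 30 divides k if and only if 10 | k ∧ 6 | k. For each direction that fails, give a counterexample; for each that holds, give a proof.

(→) If 30 ∣ k, write k = 30q. Since 30 = 3·10, k = 10·(3q), so 10 ∣ k; and since 30 = 5·6, k = 6·(5q), so 6 ∣ k.

(←) Suppose 10 ∣ k and 6 ∣ k. Any common multiple of 10 and 6 is a multiple of their lcm; here lcm(10, 6) = 10·6/gcd(10, 6) = 60/2 = 30, so 30 ∣ k.

The biconditional holds.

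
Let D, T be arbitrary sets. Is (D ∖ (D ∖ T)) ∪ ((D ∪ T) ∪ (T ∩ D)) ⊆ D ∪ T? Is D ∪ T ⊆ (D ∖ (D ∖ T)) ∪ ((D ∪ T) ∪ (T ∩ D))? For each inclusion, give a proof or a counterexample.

Both inclusions hold; the sets are equal.

(⊇) Let x ∈ D ∪ T. Then either x ∈ D and x ∉ T; or x ∈ T and x ∉ D; or x ∈ D ∩ T. In each case x ∈ (D ∖ (D ∖ T)) ∪ ((D ∪ T) ∪ (T ∩ D)), so D ∪ T ⊆ (D ∖ (D ∖ T)) ∪ ((D ∪ T) ∪ (T ∩ D)).

(⊆) Let x ∈ (D ∖ (D ∖ T)) ∪ ((D ∪ T) ∪ (T ∩ D)). Then either x ∈ D and x ∉ T; or x ∈ T and x ∉ D; or x ∈ D ∩ T. In each case x ∈ D ∪ T, so (D ∖ (D ∖ T)) ∪ ((D ∪ T) ∪ (T ∩ D)) ⊆ D ∪ T.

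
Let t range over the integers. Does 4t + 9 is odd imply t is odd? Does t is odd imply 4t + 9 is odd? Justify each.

(⇒) This fails: take t = 0. Then 4t + 9 = 9, which is odd, yet t = 0 is even, not odd.

(⇐) Suppose t is odd. Since 4 is even, 4t is even for every t, so 4t + 9 has the same parity as 9, which is odd. Hence 4t + 9 is odd.

Only the reverse direction holds.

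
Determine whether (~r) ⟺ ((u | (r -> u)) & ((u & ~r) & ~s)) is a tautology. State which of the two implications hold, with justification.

Not equivalent: only (⇐) holds.

(⇒) This fails. Under s = F, r = F, u = F, the left side is true but the right side is false.

(⇐) Assume the antecedent. If s is true, the antecedent cannot hold. If s is false, the antecedent forces (s = F, r = F, u = T), and ~r holds there. Either way ~r holds.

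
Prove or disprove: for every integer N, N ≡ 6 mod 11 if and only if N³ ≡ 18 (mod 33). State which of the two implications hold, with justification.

[⇐] The residues r modulo 33 with r³ ≡ 18 (mod 33) are exactly {6}, and each is ≡ 6 (mod 11).

[⇒] This fails: take N = 17. Then 17 ≡ 6 (mod 11), but 17³ = 4913 ≡ 29 (mod 33), not 18.

Not equivalent: only (⇐) holds.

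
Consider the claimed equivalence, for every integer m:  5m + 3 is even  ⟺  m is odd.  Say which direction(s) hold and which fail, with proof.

Both implications hold.

(⟸) Suppose m is odd; write m = 2j + 1. Then 5m + 3 = 5·(2j + 1) + 3 = 2·5j + 8, which is even.

(⟹) Suppose 5m + 3 is even. Since 5 is odd, 5m and m have the same parity, so 5m + 3 ≡ m + 3 (mod 2). As 3 is odd, 5m + 3 is even exactly when m is odd. Thus m is odd.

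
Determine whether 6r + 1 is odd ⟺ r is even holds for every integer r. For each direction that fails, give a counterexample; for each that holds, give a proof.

Only the reverse direction holds.

(⟸) Suppose r is even. Since 6 is even, 6r is even for every r, so 6r + 1 has the same parity as 1, which is odd. Hence 6r + 1 is odd.

(⟹) This fails: take r = 3. Then 6r + 1 = 19, which is odd, yet r = 3 is odd, not even.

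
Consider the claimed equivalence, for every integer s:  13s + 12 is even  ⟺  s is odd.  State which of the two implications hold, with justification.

(→) This fails: s = 0 gives 13s + 12 = 12, which is even, but 0 is even, not odd.

(←) This also fails: s = 3 is odd, but 13s + 12 = 51 is odd, not even.

(⇒) fails and (⇐) fails.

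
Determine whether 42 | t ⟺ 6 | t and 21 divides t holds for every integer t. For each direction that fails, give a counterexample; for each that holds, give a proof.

(⟹) If 42 ∣ t, write t = 42q. Since 42 = 7·6, t = 6·(7q), so 6 ∣ t; and since 42 = 2·21, t = 21·(2q), so 21 ∣ t.

(⟸) Suppose 6 ∣ t and 21 ∣ t. Any common multiple of 6 and 21 is a multiple of their lcm; here lcm(6, 21) = 6·21/gcd(6, 21) = 126/3 = 42, so 42 ∣ t.

Equivalent; both directions hold.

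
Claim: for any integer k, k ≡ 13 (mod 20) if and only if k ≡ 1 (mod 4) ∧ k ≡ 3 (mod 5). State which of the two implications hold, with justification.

Both directions hold.

Forward direction. Suppose k ≡ 13 (mod 20); write k = 20j + 13. Since 4 ∣ 20, reducing mod 4 gives k ≡ 13 ≡ 1 (mod 4); since 5 ∣ 20, reducing mod 5 gives k ≡ 13 ≡ 3 (mod 5).

Converse. If k ≡ 1 (mod 4) and k ≡ 3 (mod 5), then by the Chinese remainder theorem k ≡ 13 (mod 20). This is exactly k ≡ 13 (mod 20).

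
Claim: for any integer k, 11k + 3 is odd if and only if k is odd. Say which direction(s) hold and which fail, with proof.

Forward direction. This fails: k = 4 gives 11k + 3 = 47, which is odd, but 4 is even, not odd.

Converse. This also fails: k = 5 is odd, but 11k + 3 = 58 is even, not odd.

Neither implication holds.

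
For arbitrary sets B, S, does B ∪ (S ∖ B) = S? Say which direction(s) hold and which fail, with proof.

Only the reverse inclusion holds.

Forward inclusion. This inclusion fails. Take B = {1}, S = ∅; then 1 ∈ B ∪ (S ∖ B) but 1 ∉ S.

Reverse inclusion. Let x ∈ S. Then either x ∈ S and x ∉ B; or x ∈ B ∩ S. In each case x ∈ B ∪ (S ∖ B), so S ⊆ B ∪ (S ∖ B).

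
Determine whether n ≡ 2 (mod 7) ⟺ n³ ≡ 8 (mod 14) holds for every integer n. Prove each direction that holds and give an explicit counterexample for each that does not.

(⇒) fails and (⇐) fails.

(→) This fails: take n = 9. Then 9 ≡ 2 (mod 7), but 9³ = 729 ≡ 1 (mod 14), not 8.

(←) This fails: take n = 4. Then 4³ = 64 ≡ 8 (mod 14), yet 4 ≡ 4 (mod 7), not 2.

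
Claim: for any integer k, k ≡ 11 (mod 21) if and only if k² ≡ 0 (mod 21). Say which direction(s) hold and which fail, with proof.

Both directions fail.

[⇒] This fails: take k = 11. Then 11 ≡ 11 (mod 21), but 11² = 121 ≡ 16 (mod 21), not 0.

[⇐] This fails: take k = 0. Then 0² = 0 ≡ 0 (mod 21), yet 0 ≡ 0 (mod 21), not 11.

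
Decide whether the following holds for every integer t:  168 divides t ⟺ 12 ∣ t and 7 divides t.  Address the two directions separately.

(⇒) holds; (⇐) fails.

Converse. This fails: take t = 84. Both 12 ∣ 84 and 7 ∣ 84, yet 84 is not a multiple of 168 (since 84 = 0·168 + 84), so 168 ∤ 84.

Forward direction. If 168 ∣ t, write t = 168q. Since 168 = 14·12, t = 12·(14q), so 12 ∣ t; and since 168 = 24·7, t = 7·(24q), so 7 ∣ t.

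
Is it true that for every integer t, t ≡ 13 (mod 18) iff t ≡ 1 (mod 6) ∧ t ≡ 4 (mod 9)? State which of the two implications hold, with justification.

The biconditional holds.

(⇒) Suppose t ≡ 13 (mod 18); write t = 18j + 13. Since 6 ∣ 18, reducing mod 6 gives t ≡ 13 ≡ 1 (mod 6); since 9 ∣ 18, reducing mod 9 gives t ≡ 13 ≡ 4 (mod 9).

(⇐) Conversely, if t ≡ 1 (mod 6) and t ≡ 4 (mod 9), then by the Chinese remainder theorem t ≡ 13 (mod 18). This is exactly t ≡ 13 (mod 18).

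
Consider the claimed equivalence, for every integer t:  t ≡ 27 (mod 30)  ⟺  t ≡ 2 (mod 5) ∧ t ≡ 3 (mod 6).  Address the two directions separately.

[⇐] If t ≡ 2 (mod 5) and t ≡ 3 (mod 6), then by the Chinese remainder theorem t ≡ 27 (mod 30). This is exactly t ≡ 27 (mod 30).

[⇒] Suppose t ≡ 27 (mod 30); write t = 30j + 27. Since 5 ∣ 30, reducing mod 5 gives t ≡ 27 ≡ 2 (mod 5); since 6 ∣ 30, reducing mod 6 gives t ≡ 27 ≡ 3 (mod 6).

Both directions hold.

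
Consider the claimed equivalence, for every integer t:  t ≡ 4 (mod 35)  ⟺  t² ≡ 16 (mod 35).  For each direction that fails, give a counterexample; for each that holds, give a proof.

(⇒) Suppose t ≡ 4 (mod 35). Write t = 35j + 4. Then (35j + 4)² = 1225j² + 280j + 16 = 35(35j² + 8j) + 16, so t² ≡ 16 (mod 35).

(⇐) This fails: take t = 11. Then 11² = 121 ≡ 16 (mod 35), yet 11 ≡ 11 (mod 35), not 4.

(⇒) holds; (⇐) fails.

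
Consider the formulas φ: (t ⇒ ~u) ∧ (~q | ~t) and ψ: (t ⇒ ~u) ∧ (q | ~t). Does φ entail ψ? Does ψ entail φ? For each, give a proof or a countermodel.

Neither direction holds.

(→) This fails. Under u = F, q = F, t = T, the left side is true but the right side is false.

(←) This fails. Under u = F, q = T, t = T, the left side is false but the right side is true.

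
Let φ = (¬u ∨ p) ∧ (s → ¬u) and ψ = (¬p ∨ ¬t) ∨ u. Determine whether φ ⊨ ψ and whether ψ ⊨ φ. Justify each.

Both directions fail.

(→) This fails. Under s = F, t = T, u = F, p = T, the left side is true but the right side is false.

(←) This fails. Under s = F, t = F, u = T, p = F, the left side is false but the right side is true.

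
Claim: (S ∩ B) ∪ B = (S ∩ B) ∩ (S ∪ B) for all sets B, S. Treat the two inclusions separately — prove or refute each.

Reverse inclusion. Let x ∈ (S ∩ B) ∩ (S ∪ B). Then x ∈ B ∩ S, from which x ∈ (S ∩ B) ∪ B.

Forward inclusion. This inclusion fails. Take B = {1}, S = ∅; then 1 ∈ (S ∩ B) ∪ B but 1 ∉ (S ∩ B) ∩ (S ∪ B).

Only the reverse inclusion holds.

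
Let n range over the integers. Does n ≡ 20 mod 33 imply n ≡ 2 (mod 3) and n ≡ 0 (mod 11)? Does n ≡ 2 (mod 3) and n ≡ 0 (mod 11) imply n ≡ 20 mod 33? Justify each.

Both directions fail.

(⟹) This fails: n = 20 gives 20 ≡ 20 (mod 33) but 20 ≡ 9 (mod 11), so the conjunction on the right does not hold.

(⟸) This fails: n = 11 satisfies both congruences on the right (11 ≡ 2 mod 3 and 11 ≡ 0 mod 11) yet 11 ≡ 11 (mod 33), not 20.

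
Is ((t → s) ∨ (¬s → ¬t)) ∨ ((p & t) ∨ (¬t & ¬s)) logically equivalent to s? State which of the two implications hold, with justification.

Not equivalent: only (⇐) holds.

(⇐) Assume the antecedent. If p is true, the consequent reduces to true regardless of the other variables. If p is false, the antecedent forces (p = F, s = T, t = F) or (p = F, s = T, t = T), and the consequent holds there. Either way the consequent holds.

(⇒) This fails. Under p = F, s = F, t = F, the left side is true but the right side is false.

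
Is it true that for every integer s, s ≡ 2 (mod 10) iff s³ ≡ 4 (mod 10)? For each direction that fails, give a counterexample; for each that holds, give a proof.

(⇒) fails and (⇐) fails.

(→) This fails: take s = 2. Then 2 ≡ 2 (mod 10), but 2³ = 8 ≡ 8 (mod 10), not 4.

(←) This fails: take s = 4. Then 4³ = 64 ≡ 4 (mod 10), yet 4 ≡ 4 (mod 10), not 2.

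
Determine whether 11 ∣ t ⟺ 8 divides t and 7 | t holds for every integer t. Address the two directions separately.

(⇒) This fails: take t = 11. Certainly 11 ∣ 11, but 8 ∤ 11.

(⇐) This fails: take t = 56. Both 8 ∣ 56 and 7 ∣ 56, yet 56 is not a multiple of 11 (since 56 = 5·11 + 1), so 11 ∤ 56.

Neither implication holds.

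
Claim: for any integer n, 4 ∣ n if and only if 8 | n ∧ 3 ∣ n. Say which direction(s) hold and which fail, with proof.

[⇒] This fails: take n = 4. Certainly 4 ∣ 4, but 8 ∤ 4.

[⇐] Suppose 8 ∣ n and 3 ∣ n. Any common multiple of 8 and 3 is a multiple of their lcm; here gcd(8, 3) = 1, so lcm(8, 3) = 8·3 = 24, so 24 ∣ n. Since 4 ∣ 24, it follows that 4 ∣ n.

Only the reverse direction holds.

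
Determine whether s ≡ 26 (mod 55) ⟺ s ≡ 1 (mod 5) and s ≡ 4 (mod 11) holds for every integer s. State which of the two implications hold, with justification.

Forward direction. Suppose s ≡ 26 (mod 55); write s = 55j + 26. Since 5 ∣ 55, reducing mod 5 gives s ≡ 26 ≡ 1 (mod 5); since 11 ∣ 55, reducing mod 11 gives s ≡ 26 ≡ 4 (mod 11).

Converse. If s ≡ 1 (mod 5) and s ≡ 4 (mod 11), then by the Chinese remainder theorem s ≡ 26 (mod 55). This is exactly s ≡ 26 (mod 55).

Both directions hold; the statement is true.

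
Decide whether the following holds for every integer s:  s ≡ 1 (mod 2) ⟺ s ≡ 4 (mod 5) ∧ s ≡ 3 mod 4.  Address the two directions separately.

(⟸) If s ≡ 4 (mod 5) and s ≡ 3 (mod 4), then by the Chinese remainder theorem s ≡ 19 (mod 20). Since 19 ≡ 1 (mod 2) and 2 ∣ 20, we get s ≡ 1 (mod 2).

(⟹) This fails: s = 1 gives 1 ≡ 1 (mod 2) but 1 ≡ 1 (mod 5), so the conjunction on the right does not hold.

Not equivalent: only (⇐) holds.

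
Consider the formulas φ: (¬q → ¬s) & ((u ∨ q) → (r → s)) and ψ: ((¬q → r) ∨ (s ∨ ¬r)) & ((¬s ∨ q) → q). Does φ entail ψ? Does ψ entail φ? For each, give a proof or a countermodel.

Neither direction holds.

(⇒) This fails. Under r = F, u = F, s = F, q = F, the left side is true but the right side is false.

(⇐) This fails. Under r = F, u = F, s = T, q = F, the left side is false but the right side is true.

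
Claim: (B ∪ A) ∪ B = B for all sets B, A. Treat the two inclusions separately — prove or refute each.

(⊆) This inclusion fails. Take B = ∅, A = {1}; then 1 ∈ (B ∪ A) ∪ B but 1 ∉ B.

(⊇) Let x ∈ B. Then either x ∈ B and x ∉ A; or x ∈ B ∩ A. In each case x ∈ (B ∪ A) ∪ B, so B ⊆ (B ∪ A) ∪ B.

(⊆) fails; (⊇) holds.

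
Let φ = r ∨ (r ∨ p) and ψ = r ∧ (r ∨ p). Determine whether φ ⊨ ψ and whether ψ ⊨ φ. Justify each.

[⇒] This fails. Under r = F, p = T, the left side is true but the right side is false.

[⇐] Assume the antecedent. If r is true, r ∨ (r ∨ p) reduces to true regardless of the other variables. If r is false, the antecedent cannot hold. Either way r ∨ (r ∨ p) holds.

Only the reverse direction holds.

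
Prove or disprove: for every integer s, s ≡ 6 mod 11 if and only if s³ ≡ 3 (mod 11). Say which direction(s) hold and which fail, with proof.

(⇒) fails and (⇐) fails.

(→) This fails: take s = 6. Then 6 ≡ 6 (mod 11), but 6³ = 216 ≡ 7 (mod 11), not 3.

(←) This fails: take s = 9. Then 9³ = 729 ≡ 3 (mod 11), yet 9 ≡ 9 (mod 11), not 6.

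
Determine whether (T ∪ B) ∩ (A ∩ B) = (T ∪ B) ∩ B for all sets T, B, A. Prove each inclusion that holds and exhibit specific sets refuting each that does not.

(⟹) Let x ∈ (T ∪ B) ∩ (A ∩ B). Then either x ∈ B ∩ A and x ∉ T; or x ∈ T ∩ B ∩ A. In each case x ∈ (T ∪ B) ∩ B, so (T ∪ B) ∩ (A ∩ B) ⊆ (T ∪ B) ∩ B.

(⟸) This inclusion fails. Take T = ∅, B = {1}, A = ∅; then 1 ∈ (T ∪ B) ∩ B but 1 ∉ (T ∪ B) ∩ (A ∩ B).

The sets are not equal: only the forward inclusion holds.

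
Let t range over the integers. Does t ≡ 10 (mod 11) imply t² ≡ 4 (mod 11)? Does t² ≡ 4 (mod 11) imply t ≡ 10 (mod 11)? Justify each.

(⟹) This fails: take t = 10. Then 10 ≡ 10 (mod 11), but 10² = 100 ≡ 1 (mod 11), not 4.

(⟸) This fails: take t = 2. Then 2² = 4 ≡ 4 (mod 11), yet 2 ≡ 2 (mod 11), not 10.

Neither direction holds.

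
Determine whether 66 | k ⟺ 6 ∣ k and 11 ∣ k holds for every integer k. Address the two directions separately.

(⇒) If 66 ∣ k, write k = 66q. Since 66 = 11·6, k = 6·(11q), so 6 ∣ k; and since 66 = 6·11, k = 11·(6q), so 11 ∣ k.

(⇐) Suppose 6 ∣ k and 11 ∣ k. Any common multiple of 6 and 11 is a multiple of their lcm; here gcd(6, 11) = 1, so lcm(6, 11) = 6·11 = 66, so 66 ∣ k.

Both directions hold; the statement is true.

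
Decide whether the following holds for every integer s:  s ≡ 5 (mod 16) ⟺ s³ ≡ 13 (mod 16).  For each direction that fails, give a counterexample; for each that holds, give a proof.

(⟸) Suppose s³ ≡ 13 (mod 16). The only residue r in {0, …, 15} with r³ ≡ 13 (mod 16) is r = 5, so s ≡ 5 (mod 16).

(⟹) Suppose s ≡ 5 (mod 16). Write s = 16j + 5. Then (16j + 5)³ = 4096j³ + 3840j² + 1200j + 125 = 16(256j³ + 240j² + 75j + 7) + 13, so s³ ≡ 13 (mod 16).

Equivalent; both directions hold.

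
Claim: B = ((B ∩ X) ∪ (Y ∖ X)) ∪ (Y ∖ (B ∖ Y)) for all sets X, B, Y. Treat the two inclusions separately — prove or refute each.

Forward inclusion. This inclusion fails. Take X = ∅, B = {1}, Y = ∅; then 1 ∈ B but 1 ∉ ((B ∩ X) ∪ (Y ∖ X)) ∪ (Y ∖ (B ∖ Y)).

Reverse inclusion. This inclusion fails. Take X = ∅, B = ∅, Y = {1}; then 1 ∈ ((B ∩ X) ∪ (Y ∖ X)) ∪ (Y ∖ (B ∖ Y)) but 1 ∉ B.

Both inclusions fail.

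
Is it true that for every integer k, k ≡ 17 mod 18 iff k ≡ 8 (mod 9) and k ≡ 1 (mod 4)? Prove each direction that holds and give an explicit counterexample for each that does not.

The forward direction fails; the converse holds.

(⟹) This fails: k = 35 gives 35 ≡ 17 (mod 18) but 35 ≡ 3 (mod 4), so the conjunction on the right does not hold.

(⟸) Conversely, if k ≡ 8 (mod 9) and k ≡ 1 (mod 4), then by the Chinese remainder theorem k ≡ 17 (mod 36). Since 17 ≡ 17 (mod 18) and 18 ∣ 36, we get k ≡ 17 (mod 18).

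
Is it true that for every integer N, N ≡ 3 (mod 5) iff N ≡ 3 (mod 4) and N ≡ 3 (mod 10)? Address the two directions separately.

The forward direction fails; the converse holds.

Converse. If N ≡ 3 (mod 4) and N ≡ 3 (mod 10), then by the Chinese remainder theorem N ≡ 3 (mod 20). Since 3 ≡ 3 (mod 5) and 5 ∣ 20, we get N ≡ 3 (mod 5).

Forward direction. This fails: N = 8 gives 8 ≡ 3 (mod 5) but 8 ≡ 0 (mod 4), so the conjunction on the right does not hold.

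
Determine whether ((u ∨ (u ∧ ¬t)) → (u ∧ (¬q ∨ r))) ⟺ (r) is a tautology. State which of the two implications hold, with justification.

(⇐) Assume the antecedent. If r is true, the consequent reduces to true regardless of the other variables. If r is false, the antecedent cannot hold. Either way the consequent holds.

(⇒) This fails. Under q = F, r = F, t = F, u = F, the left side is true but the right side is false.

Only the converse holds.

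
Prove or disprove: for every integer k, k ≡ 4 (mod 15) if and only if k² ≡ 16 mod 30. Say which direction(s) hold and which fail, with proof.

Neither direction holds.

(→) This fails: take k = 19. Then 19 ≡ 4 (mod 15), but 19² = 361 ≡ 1 (mod 30), not 16.

(←) This fails: take k = 14. Then 14² = 196 ≡ 16 (mod 30), yet 14 ≡ 14 (mod 15), not 4.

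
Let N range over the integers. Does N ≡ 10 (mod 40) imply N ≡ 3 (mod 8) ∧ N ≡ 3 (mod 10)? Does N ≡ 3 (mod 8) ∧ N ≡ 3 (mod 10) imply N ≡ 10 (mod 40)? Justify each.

(⟹) This fails: N = 10 gives 10 ≡ 10 (mod 40) but 10 ≡ 2 (mod 8), so the conjunction on the right does not hold.

(⟸) This fails: N = 3 satisfies both congruences on the right (3 ≡ 3 mod 8 and 3 ≡ 3 mod 10) yet 3 ≡ 3 (mod 40), not 10.

(⇒) fails and (⇐) fails.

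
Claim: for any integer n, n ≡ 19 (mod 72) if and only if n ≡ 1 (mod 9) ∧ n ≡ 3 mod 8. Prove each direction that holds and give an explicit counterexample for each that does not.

Both directions hold; the statement is true.

(→) Suppose n ≡ 19 (mod 72); write n = 72j + 19. Since 9 ∣ 72, reducing mod 9 gives n ≡ 19 ≡ 1 (mod 9); since 8 ∣ 72, reducing mod 8 gives n ≡ 19 ≡ 3 (mod 8).

(←) Conversely, if n ≡ 1 (mod 9) and n ≡ 3 (mod 8), then by the Chinese remainder theorem n ≡ 19 (mod 72). This is exactly n ≡ 19 (mod 72).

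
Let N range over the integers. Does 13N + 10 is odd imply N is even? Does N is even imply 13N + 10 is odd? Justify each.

Neither implication holds.

[⇒] This fails: N = 7 gives 13N + 10 = 101, which is odd, but 7 is odd, not even.

[⇐] This also fails: N = 0 is even, but 13N + 10 = 10 is even, not odd.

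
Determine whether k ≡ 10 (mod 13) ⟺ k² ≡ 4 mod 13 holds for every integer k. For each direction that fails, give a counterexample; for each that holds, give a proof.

(⇒) fails and (⇐) fails.

[⇒] This fails: take k = 10. Then 10 ≡ 10 (mod 13), but 10² = 100 ≡ 9 (mod 13), not 4.

[⇐] This fails: take k = 2. Then 2² = 4 ≡ 4 (mod 13), yet 2 ≡ 2 (mod 13), not 10.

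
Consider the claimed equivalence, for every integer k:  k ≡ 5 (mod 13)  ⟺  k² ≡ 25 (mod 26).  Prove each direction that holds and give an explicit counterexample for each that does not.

(⇒) fails and (⇐) fails.

[⇒] This fails: take k = 18. Then 18 ≡ 5 (mod 13), but 18² = 324 ≡ 12 (mod 26), not 25.

[⇐] This fails: take k = 21. Then 21² = 441 ≡ 25 (mod 26), yet 21 ≡ 8 (mod 13), not 5.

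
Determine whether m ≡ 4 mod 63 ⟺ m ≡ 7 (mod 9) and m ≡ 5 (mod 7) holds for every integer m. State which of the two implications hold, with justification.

Forward direction. This fails: m = 4 gives 4 ≡ 4 (mod 63) but 4 ≡ 4 (mod 9), so the conjunction on the right does not hold.

Converse. This fails: m = 61 satisfies both congruences on the right (61 ≡ 7 mod 9 and 61 ≡ 5 mod 7) yet 61 ≡ 61 (mod 63), not 4.

Neither implication holds.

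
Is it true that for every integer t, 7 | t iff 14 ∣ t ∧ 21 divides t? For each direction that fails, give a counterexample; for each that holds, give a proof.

(⟸) Suppose 14 ∣ t and 21 ∣ t. Any common multiple of 14 and 21 is a multiple of their lcm; here lcm(14, 21) = 14·21/gcd(14, 21) = 294/7 = 42, so 42 ∣ t. Since 7 ∣ 42, it follows that 7 ∣ t.

(⟹) This fails: take t = 7. Certainly 7 ∣ 7, but 14 ∤ 7.

Not equivalent: only (⇐) holds.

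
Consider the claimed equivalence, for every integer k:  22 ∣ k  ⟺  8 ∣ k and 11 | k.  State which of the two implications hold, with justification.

(⇒) This fails: take k = 22. Certainly 22 ∣ 22, but 8 ∤ 22.

(⇐) Suppose 8 ∣ k and 11 ∣ k. Any common multiple of 8 and 11 is a multiple of their lcm; here gcd(8, 11) = 1, so lcm(8, 11) = 8·11 = 88, so 88 ∣ k. Since 22 ∣ 88, it follows that 22 ∣ k.

Only the reverse direction holds.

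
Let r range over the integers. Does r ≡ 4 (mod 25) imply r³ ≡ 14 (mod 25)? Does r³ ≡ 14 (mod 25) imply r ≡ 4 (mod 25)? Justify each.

Equivalent; both directions hold.

(→) Suppose r ≡ 4 (mod 25). Write r = 25j + 4. Then (25j + 4)³ = 15625j³ + 7500j² + 1200j + 64 = 25(625j³ + 300j² + 48j + 2) + 14, so r³ ≡ 14 (mod 25).

(←) Conversely, suppose r³ ≡ 14 (mod 25). The only residue r in {0, …, 24} with r³ ≡ 14 (mod 25) is r = 4, so r ≡ 4 (mod 25).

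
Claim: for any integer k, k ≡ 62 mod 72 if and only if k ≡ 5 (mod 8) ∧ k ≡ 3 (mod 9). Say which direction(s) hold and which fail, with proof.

[⇒] This fails: k = 62 gives 62 ≡ 62 (mod 72) but 62 ≡ 6 (mod 8), so the conjunction on the right does not hold.

[⇐] This fails: k = 21 satisfies both congruences on the right (21 ≡ 5 mod 8 and 21 ≡ 3 mod 9) yet 21 ≡ 21 (mod 72), not 62.

Neither implication holds.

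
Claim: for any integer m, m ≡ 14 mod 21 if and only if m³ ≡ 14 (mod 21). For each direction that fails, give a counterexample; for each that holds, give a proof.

(⇒) Suppose m ≡ 14 mod 21. Write m = 21j + 14. Then (21j + 14)³ = 9261j³ + 18522j² + 12348j + 2744 = 21(441j³ + 882j² + 588j + 130) + 14, so m³ ≡ 14 (mod 21).

(⇐) Conversely, suppose m³ ≡ 14 (mod 21). The only residue r in {0, …, 20} with r³ ≡ 14 (mod 21) is r = 14, so m ≡ 14 (mod 21).

Both directions hold; the statement is true.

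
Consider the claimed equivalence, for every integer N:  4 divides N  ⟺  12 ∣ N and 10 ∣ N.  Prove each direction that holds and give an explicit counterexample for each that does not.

(←) Suppose 12 ∣ N and 10 ∣ N. Any common multiple of 12 and 10 is a multiple of their lcm; here lcm(12, 10) = 12·10/gcd(12, 10) = 120/2 = 60, so 60 ∣ N. Since 4 ∣ 60, it follows that 4 ∣ N.

(→) This fails: take N = 4. Certainly 4 ∣ 4, but 12 ∤ 4.

(⇒) fails; (⇐) holds.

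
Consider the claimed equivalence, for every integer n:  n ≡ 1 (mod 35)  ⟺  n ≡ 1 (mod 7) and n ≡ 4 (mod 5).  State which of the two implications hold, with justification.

Both directions fail.

(→) This fails: n = 1 gives 1 ≡ 1 (mod 35) but 1 ≡ 1 (mod 5), so the conjunction on the right does not hold.

(←) This fails: n = 29 satisfies both congruences on the right (29 ≡ 1 mod 7 and 29 ≡ 4 mod 5) yet 29 ≡ 29 (mod 35), not 1.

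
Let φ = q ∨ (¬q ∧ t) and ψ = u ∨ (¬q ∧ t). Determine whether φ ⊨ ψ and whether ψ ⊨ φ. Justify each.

(⇒) fails and (⇐) fails.

(⇒) This fails. Under q = T, t = F, u = F, the left side is true but the right side is false.

(⇐) This fails. Under q = F, t = F, u = T, the left side is false but the right side is true.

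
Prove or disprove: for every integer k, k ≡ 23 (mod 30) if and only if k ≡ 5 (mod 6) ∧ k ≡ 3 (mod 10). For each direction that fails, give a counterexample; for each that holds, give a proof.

Both implications hold.

(⟹) Suppose k ≡ 23 (mod 30); write k = 30j + 23. Since 6 ∣ 30, reducing mod 6 gives k ≡ 23 ≡ 5 (mod 6); since 10 ∣ 30, reducing mod 10 gives k ≡ 23 ≡ 3 (mod 10).

(⟸) Conversely, if k ≡ 5 (mod 6) and k ≡ 3 (mod 10), then by the Chinese remainder theorem k ≡ 23 (mod 30). This is exactly k ≡ 23 (mod 30).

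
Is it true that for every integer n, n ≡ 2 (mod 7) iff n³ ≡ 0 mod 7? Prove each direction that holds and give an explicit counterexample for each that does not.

[⇒] This fails: take n = 2. Then 2 ≡ 2 (mod 7), but 2³ = 8 ≡ 1 (mod 7), not 0.

[⇐] This fails: take n = 0. Then 0³ = 0 ≡ 0 (mod 7), yet 0 ≡ 0 (mod 7), not 2.

Neither implication holds.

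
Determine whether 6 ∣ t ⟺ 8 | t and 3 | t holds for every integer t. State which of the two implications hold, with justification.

Only the reverse direction holds.

Forward direction. This fails: take t = 6. Certainly 6 ∣ 6, but 8 ∤ 6.

Converse. Suppose 8 ∣ t and 3 ∣ t. Any common multiple of 8 and 3 is a multiple of their lcm; here gcd(8, 3) = 1, so lcm(8, 3) = 8·3 = 24, so 24 ∣ t. Since 6 ∣ 24, it follows that 6 ∣ t.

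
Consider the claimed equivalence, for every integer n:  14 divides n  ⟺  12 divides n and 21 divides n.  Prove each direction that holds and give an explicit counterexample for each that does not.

Only the reverse direction holds.

(→) This fails: take n = 14. Certainly 14 ∣ 14, but 12 ∤ 14.

(←) Suppose 12 ∣ n and 21 ∣ n. Any common multiple of 12 and 21 is a multiple of their lcm; here lcm(12, 21) = 12·21/gcd(12, 21) = 252/3 = 84, so 84 ∣ n. Since 14 ∣ 84, it follows that 14 ∣ n.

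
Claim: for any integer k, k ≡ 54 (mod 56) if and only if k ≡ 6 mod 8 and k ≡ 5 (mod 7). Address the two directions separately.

Both implications hold.

Forward direction. Suppose k ≡ 54 (mod 56); write k = 56j + 54. Since 8 ∣ 56, reducing mod 8 gives k ≡ 54 ≡ 6 (mod 8); since 7 ∣ 56, reducing mod 7 gives k ≡ 54 ≡ 5 (mod 7).

Converse. If k ≡ 6 (mod 8) and k ≡ 5 (mod 7), then by the Chinese remainder theorem k ≡ 54 (mod 56). This is exactly k ≡ 54 (mod 56).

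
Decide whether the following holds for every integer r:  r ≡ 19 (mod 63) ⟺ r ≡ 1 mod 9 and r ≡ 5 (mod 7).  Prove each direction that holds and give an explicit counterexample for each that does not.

(⟹) Suppose r ≡ 19 (mod 63); write r = 63j + 19. Since 9 ∣ 63, reducing mod 9 gives r ≡ 19 ≡ 1 (mod 9); since 7 ∣ 63, reducing mod 7 gives r ≡ 19 ≡ 5 (mod 7).

(⟸) Conversely, if r ≡ 1 (mod 9) and r ≡ 5 (mod 7), then by the Chinese remainder theorem r ≡ 19 (mod 63). This is exactly r ≡ 19 (mod 63).

Both directions hold; the statement is true.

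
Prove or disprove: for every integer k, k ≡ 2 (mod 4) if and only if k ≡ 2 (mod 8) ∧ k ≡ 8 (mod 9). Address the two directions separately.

Only the reverse direction holds.

(⇐) If k ≡ 2 (mod 8) and k ≡ 8 (mod 9), then by the Chinese remainder theorem k ≡ 26 (mod 72). Since 26 ≡ 2 (mod 4) and 4 ∣ 72, we get k ≡ 2 (mod 4).

(⇒) This fails: k = 2 gives 2 ≡ 2 (mod 4) but 2 ≡ 2 (mod 9), so the conjunction on the right does not hold.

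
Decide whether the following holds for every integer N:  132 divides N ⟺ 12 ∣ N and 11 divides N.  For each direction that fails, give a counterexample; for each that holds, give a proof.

(⇒) If 132 ∣ N, write N = 132q. Since 132 = 11·12, N = 12·(11q), so 12 ∣ N; and since 132 = 12·11, N = 11·(12q), so 11 ∣ N.

(⇐) Suppose 12 ∣ N and 11 ∣ N. Any common multiple of 12 and 11 is a multiple of their lcm; here gcd(12, 11) = 1, so lcm(12, 11) = 12·11 = 132, so 132 ∣ N.

Both directions hold; the statement is true.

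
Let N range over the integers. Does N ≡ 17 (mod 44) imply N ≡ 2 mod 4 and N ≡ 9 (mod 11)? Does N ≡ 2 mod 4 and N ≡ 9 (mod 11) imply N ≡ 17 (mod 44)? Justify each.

Both directions fail.

(⇒) This fails: N = 17 gives 17 ≡ 17 (mod 44) but 17 ≡ 1 (mod 4), so the conjunction on the right does not hold.

(⇐) This fails: N = 42 satisfies both congruences on the right (42 ≡ 2 mod 4 and 42 ≡ 9 mod 11) yet 42 ≡ 42 (mod 44), not 17.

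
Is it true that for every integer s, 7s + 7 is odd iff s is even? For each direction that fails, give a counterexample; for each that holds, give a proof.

(⟹) Suppose 7s + 7 is odd. Since 7 is odd, 7s and s have the same parity, so 7s + 7 ≡ s + 7 (mod 2). As 7 is odd, 7s + 7 is odd exactly when s is even. Thus s is even.

(⟸) Conversely, suppose s is even; write s = 2j. Then 7s + 7 = 7·(2j) + 7 = 2·7j + 7, which is odd.

Both directions hold.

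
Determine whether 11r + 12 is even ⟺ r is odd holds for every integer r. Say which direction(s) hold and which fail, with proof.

Neither direction holds.

(→) This fails: r = 6 gives 11r + 12 = 78, which is even, but 6 is even, not odd.

(←) This also fails: r = 7 is odd, but 11r + 12 = 89 is odd, not even.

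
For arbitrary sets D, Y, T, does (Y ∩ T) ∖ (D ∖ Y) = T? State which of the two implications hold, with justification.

Only the forward inclusion holds.

(⊇) This inclusion fails. Take D = ∅, Y = ∅, T = {1}; then 1 ∈ T but 1 ∉ (Y ∩ T) ∖ (D ∖ Y).

(⊆) Let x ∈ (Y ∩ T) ∖ (D ∖ Y). Then either x ∈ Y ∩ T and x ∉ D; or x ∈ D ∩ Y ∩ T. In each case x ∈ T, so (Y ∩ T) ∖ (D ∖ Y) ⊆ T.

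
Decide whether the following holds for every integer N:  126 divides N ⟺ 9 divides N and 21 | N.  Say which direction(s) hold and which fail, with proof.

(⇒) If 126 ∣ N, write N = 126q. Since 126 = 14·9, N = 9·(14q), so 9 ∣ N; and since 126 = 6·21, N = 21·(6q), so 21 ∣ N.

(⇐) This fails: take N = 63. Both 9 ∣ 63 and 21 ∣ 63, yet 63 is not a multiple of 126 (since 63 = 0·126 + 63), so 126 ∤ 63.

Not equivalent: only (⇒) holds.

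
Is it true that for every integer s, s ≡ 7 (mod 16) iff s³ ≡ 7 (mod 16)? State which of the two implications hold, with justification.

(→) Suppose s ≡ 7 (mod 16). Write s = 16j + 7. Then (16j + 7)³ = 4096j³ + 5376j² + 2352j + 343 = 16(256j³ + 336j² + 147j + 21) + 7, so s³ ≡ 7 (mod 16).

(←) Conversely, suppose s³ ≡ 7 (mod 16). The only residue r in {0, …, 15} with r³ ≡ 7 (mod 16) is r = 7, so s ≡ 7 (mod 16).

Both implications hold.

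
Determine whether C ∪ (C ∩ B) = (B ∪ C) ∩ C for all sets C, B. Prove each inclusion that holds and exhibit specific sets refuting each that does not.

(⊆) Let x ∈ C ∪ (C ∩ B). Then either x ∈ C and x ∉ B; or x ∈ C ∩ B. In each case x ∈ (B ∪ C) ∩ C, so C ∪ (C ∩ B) ⊆ (B ∪ C) ∩ C.

(⊇) Let x ∈ (B ∪ C) ∩ C. Then either x ∈ C and x ∉ B; or x ∈ C ∩ B. In each case x ∈ C ∪ (C ∩ B), so (B ∪ C) ∩ C ⊆ C ∪ (C ∩ B).

Both inclusions hold.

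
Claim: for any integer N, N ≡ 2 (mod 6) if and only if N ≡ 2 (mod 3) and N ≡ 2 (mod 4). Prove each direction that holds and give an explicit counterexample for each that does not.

Only the converse holds.

(→) This fails: N = 8 gives 8 ≡ 2 (mod 6) but 8 ≡ 0 (mod 4), so the conjunction on the right does not hold.

(←) Conversely, if N ≡ 2 (mod 3) and N ≡ 2 (mod 4), then by the Chinese remainder theorem N ≡ 2 (mod 12). Since 2 ≡ 2 (mod 6) and 6 ∣ 12, we get N ≡ 2 (mod 6).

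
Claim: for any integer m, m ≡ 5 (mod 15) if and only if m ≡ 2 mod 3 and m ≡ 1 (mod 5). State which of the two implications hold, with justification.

Neither implication holds.

(→) This fails: m = 5 gives 5 ≡ 5 (mod 15) but 5 ≡ 0 (mod 5), so the conjunction on the right does not hold.

(←) This fails: m = 11 satisfies both congruences on the right (11 ≡ 2 mod 3 and 11 ≡ 1 mod 5) yet 11 ≡ 11 (mod 15), not 5.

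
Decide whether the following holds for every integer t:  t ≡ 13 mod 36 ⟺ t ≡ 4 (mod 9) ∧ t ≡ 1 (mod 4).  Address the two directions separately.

Both directions hold; the statement is true.

(⇐) If t ≡ 4 (mod 9) and t ≡ 1 (mod 4), then by the Chinese remainder theorem t ≡ 13 (mod 36). This is exactly t ≡ 13 (mod 36).

(⇒) Suppose t ≡ 13 (mod 36); write t = 36j + 13. Since 9 ∣ 36, reducing mod 9 gives t ≡ 13 ≡ 4 (mod 9); since 4 ∣ 36, reducing mod 4 gives t ≡ 13 ≡ 1 (mod 4).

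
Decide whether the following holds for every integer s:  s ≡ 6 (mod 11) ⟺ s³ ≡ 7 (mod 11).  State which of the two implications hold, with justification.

Both implications hold.

(⟹) Suppose s ≡ 6 (mod 11). Write s = 11j + 6. Then (11j + 6)³ = 1331j³ + 2178j² + 1188j + 216 = 11(121j³ + 198j² + 108j + 19) + 7, so s³ ≡ 7 (mod 11).

(⟸) Conversely, suppose s³ ≡ 7 (mod 11). The only residue r in {0, …, 10} with r³ ≡ 7 (mod 11) is r = 6, so s ≡ 6 (mod 11).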